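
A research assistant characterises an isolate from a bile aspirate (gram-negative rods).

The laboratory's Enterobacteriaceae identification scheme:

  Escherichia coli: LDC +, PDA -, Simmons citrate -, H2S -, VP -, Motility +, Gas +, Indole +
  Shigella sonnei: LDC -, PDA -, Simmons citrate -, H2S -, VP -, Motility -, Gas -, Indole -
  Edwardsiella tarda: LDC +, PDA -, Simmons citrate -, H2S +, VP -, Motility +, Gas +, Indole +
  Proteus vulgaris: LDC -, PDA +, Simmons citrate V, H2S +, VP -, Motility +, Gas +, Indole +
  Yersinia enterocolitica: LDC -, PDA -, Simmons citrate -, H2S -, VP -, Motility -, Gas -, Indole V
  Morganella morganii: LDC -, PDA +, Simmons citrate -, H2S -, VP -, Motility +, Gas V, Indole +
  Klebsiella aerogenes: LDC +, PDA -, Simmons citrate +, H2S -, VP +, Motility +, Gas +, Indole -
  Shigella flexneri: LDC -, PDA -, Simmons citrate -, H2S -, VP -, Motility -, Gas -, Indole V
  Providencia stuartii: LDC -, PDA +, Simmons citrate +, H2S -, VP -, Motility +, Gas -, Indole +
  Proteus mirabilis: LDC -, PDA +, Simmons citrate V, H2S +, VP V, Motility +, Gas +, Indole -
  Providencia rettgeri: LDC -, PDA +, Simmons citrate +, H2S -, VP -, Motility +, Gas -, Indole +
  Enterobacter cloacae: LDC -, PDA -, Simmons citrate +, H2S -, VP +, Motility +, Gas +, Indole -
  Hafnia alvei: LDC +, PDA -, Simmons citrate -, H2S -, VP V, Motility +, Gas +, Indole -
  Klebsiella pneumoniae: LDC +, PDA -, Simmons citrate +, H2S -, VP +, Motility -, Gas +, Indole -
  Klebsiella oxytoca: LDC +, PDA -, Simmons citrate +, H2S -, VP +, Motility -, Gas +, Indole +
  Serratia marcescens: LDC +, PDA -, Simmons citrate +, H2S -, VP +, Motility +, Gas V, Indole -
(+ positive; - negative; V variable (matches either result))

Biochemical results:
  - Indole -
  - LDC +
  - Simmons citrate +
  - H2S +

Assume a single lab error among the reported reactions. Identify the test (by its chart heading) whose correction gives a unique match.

LDC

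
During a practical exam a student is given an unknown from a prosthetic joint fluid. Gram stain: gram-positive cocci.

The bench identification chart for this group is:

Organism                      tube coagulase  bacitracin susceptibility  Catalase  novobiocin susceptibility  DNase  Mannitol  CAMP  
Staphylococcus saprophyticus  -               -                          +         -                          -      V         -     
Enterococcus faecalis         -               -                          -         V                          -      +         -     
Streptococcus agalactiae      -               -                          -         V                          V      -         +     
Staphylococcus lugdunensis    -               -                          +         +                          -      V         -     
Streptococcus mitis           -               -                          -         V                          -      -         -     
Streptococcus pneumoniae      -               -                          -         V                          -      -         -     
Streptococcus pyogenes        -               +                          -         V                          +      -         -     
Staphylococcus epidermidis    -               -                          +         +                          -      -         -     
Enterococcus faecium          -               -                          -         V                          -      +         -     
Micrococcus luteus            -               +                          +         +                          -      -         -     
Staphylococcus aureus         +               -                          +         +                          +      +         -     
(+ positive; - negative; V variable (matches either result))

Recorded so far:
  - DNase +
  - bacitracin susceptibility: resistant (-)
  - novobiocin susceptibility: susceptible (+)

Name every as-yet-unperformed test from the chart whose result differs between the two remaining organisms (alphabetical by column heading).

CAMP, Catalase, Mannitol, tube coagulase

DNase +: excludes 8 organisms — 3 left.
novobiocin susceptibility +: all 3 remaining candidates are consistent.
bacitracin susceptibility -: excludes Streptococcus pyogenes — 2 left.
Two candidates remain: Staphylococcus aureus and Streptococcus agalactiae.
  tube coagulase: Staphylococcus aureus +, Streptococcus agalactiae - — discriminates.
  Catalase: Staphylococcus aureus +, Streptococcus agalactiae - — discriminates.
  Mannitol: Staphylococcus aureus +, Streptococcus agalactiae - — discriminates.
  CAMP: Staphylococcus aureus -, Streptococcus agalactiae + — discriminates.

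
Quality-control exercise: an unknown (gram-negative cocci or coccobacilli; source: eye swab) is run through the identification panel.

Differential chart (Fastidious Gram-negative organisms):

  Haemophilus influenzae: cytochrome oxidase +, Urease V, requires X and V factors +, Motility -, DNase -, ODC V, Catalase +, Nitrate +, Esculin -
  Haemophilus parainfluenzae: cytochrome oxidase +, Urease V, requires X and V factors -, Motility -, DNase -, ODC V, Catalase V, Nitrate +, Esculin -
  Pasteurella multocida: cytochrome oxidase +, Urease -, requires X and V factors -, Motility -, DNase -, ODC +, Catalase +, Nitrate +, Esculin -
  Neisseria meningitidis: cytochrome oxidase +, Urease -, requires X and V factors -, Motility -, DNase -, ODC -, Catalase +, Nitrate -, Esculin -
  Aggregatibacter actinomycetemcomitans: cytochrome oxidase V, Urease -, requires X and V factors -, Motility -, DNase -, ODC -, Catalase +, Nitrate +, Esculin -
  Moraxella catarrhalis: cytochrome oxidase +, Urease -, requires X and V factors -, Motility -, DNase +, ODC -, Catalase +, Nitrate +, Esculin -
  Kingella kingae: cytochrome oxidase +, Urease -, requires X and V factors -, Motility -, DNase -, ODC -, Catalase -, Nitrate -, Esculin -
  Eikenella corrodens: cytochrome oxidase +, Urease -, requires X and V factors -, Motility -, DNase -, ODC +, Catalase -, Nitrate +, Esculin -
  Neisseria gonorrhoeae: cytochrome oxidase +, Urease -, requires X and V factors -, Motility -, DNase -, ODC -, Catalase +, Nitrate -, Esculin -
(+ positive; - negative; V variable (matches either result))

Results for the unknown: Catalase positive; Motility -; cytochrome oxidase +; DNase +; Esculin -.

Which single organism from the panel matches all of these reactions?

Moraxella catarrhalis

Esculin -: all 9 remaining candidates are consistent.
cytochrome oxidase +: all 9 remaining candidates are consistent.
Catalase +: excludes Kingella kingae, Eikenella corrodens — 7 left.
DNase +: excludes 6 organisms — 1 left.
Motility -: the one remaining candidate is consistent.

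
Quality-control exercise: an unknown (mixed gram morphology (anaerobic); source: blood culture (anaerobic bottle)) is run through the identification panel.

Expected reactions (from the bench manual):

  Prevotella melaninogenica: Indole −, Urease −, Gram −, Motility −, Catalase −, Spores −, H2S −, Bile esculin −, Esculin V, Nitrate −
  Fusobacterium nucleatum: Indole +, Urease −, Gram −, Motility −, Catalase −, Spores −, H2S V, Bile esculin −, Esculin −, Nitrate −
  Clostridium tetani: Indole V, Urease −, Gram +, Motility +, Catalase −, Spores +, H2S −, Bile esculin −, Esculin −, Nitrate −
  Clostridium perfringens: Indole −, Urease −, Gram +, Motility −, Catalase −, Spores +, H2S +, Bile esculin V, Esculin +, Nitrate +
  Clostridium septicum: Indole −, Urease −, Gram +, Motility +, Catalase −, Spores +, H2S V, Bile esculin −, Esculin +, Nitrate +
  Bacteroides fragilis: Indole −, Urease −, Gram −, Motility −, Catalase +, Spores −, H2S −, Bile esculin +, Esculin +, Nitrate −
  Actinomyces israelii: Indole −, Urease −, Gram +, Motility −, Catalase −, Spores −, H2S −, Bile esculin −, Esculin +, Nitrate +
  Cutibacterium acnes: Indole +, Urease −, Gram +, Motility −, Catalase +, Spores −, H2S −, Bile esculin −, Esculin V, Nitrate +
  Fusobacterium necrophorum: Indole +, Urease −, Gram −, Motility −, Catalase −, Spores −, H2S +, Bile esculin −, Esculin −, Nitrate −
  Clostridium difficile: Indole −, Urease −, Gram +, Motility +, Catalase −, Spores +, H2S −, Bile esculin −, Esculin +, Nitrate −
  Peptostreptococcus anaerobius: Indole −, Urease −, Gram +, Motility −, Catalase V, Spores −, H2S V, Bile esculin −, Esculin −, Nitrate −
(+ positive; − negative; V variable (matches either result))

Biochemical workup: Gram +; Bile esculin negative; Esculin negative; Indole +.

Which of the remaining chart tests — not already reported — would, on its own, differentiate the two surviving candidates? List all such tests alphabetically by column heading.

Catalase, Motility, Nitrate, Spores

Bile esculin −: excludes Bacteroides fragilis — 10 left.
Esculin −: excludes Clostridium perfringens, Clostridium septicum, Actinomyces israelii, Clostridium difficile — 6 left.
Indole +: excludes Prevotella melaninogenica, Peptostreptococcus anaerobius — 4 left.
Gram +: excludes Fusobacterium nucleatum, Fusobacterium necrophorum — 2 left.
Two candidates remain: Clostridium tetani and Cutibacterium acnes.
  Urease: − vs − — same for both, does not separate.
  Motility: Clostridium tetani +, Cutibacterium acnes − — discriminates.
  Catalase: Clostridium tetani −, Cutibacterium acnes + — discriminates.
  Spores: Clostridium tetani +, Cutibacterium acnes − — discriminates.
  H2S: − vs − — same for both, does not separate.
  Nitrate: Clostridium tetani −, Cutibacterium acnes + — discriminates.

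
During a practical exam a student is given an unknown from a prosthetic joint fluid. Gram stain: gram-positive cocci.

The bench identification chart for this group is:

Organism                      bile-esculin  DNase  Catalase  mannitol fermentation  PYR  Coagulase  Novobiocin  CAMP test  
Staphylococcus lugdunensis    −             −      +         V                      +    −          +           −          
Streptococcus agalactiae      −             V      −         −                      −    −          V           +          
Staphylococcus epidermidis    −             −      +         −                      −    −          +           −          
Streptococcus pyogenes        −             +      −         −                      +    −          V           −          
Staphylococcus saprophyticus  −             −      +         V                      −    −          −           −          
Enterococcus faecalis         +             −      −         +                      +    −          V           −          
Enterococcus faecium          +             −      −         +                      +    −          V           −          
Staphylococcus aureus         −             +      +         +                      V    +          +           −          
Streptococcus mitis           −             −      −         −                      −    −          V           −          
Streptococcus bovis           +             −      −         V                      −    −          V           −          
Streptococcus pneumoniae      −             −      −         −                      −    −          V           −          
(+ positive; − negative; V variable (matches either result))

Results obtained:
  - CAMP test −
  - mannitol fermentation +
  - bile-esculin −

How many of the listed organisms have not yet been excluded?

mannitol fermentation +: excludes 5 organisms — 6 left.
bile-esculin −: excludes Enterococcus faecalis, Enterococcus faecium, Streptococcus bovis — 3 left.
CAMP test −: all 3 remaining candidates are consistent.
Still consistent: Staphylococcus aureus, Staphylococcus lugdunensis, Staphylococcus saprophyticus.

3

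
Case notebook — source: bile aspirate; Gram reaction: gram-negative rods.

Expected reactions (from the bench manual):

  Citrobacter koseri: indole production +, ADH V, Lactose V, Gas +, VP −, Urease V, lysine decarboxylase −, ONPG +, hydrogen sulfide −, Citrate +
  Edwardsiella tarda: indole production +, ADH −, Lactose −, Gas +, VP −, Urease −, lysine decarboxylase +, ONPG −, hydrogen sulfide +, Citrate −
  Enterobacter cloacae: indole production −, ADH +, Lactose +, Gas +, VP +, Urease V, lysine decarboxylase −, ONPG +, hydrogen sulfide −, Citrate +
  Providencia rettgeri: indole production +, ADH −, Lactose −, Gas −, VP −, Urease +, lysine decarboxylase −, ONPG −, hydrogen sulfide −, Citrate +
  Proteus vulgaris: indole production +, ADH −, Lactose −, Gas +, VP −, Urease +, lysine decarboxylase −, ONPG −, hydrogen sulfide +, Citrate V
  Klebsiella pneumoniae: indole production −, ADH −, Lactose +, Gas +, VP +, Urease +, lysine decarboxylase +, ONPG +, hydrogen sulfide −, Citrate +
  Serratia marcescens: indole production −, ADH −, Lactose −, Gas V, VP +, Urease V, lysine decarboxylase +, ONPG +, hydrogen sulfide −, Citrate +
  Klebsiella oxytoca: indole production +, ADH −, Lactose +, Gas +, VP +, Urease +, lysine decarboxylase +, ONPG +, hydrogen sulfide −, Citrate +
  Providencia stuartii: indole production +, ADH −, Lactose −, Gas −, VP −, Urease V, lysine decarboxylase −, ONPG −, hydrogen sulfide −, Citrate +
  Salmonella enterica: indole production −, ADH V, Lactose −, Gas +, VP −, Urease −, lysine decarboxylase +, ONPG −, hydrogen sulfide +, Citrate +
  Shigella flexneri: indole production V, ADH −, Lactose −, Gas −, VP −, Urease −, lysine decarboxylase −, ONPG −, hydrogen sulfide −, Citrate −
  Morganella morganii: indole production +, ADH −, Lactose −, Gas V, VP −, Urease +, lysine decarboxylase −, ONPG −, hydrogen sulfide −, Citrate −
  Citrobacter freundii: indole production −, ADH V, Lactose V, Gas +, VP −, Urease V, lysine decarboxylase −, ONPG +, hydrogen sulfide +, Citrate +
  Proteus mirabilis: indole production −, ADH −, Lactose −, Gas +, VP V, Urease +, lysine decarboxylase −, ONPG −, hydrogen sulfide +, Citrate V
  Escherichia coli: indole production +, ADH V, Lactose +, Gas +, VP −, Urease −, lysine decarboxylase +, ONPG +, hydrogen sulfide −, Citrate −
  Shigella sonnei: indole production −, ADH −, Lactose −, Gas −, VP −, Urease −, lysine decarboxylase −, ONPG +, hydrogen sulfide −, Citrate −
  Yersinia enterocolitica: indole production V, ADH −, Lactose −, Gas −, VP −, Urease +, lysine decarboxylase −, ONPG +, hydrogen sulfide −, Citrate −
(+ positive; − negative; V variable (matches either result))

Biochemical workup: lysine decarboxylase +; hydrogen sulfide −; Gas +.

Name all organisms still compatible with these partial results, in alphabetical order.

Escherichia coli, Klebsiella oxytoca, Klebsiella pneumoniae, Serratia marcescens

lysine decarboxylase +: excludes 11 organisms — 6 left.
hydrogen sulfide −: excludes Edwardsiella tarda, Salmonella enterica — 4 left.
Gas +: all 4 remaining candidates are consistent.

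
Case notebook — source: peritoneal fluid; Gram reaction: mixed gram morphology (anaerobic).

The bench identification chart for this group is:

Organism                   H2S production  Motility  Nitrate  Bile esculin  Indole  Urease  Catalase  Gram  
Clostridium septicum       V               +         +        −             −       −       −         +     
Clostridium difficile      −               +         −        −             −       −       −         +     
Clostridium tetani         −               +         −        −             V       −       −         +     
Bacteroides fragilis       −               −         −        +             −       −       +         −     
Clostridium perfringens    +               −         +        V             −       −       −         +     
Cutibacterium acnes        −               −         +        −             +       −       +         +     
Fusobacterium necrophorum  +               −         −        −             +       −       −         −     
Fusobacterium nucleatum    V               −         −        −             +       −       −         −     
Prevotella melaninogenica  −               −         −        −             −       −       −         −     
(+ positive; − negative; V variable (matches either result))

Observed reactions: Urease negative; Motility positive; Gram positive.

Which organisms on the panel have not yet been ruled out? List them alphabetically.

Clostridium difficile, Clostridium septicum, Clostridium tetani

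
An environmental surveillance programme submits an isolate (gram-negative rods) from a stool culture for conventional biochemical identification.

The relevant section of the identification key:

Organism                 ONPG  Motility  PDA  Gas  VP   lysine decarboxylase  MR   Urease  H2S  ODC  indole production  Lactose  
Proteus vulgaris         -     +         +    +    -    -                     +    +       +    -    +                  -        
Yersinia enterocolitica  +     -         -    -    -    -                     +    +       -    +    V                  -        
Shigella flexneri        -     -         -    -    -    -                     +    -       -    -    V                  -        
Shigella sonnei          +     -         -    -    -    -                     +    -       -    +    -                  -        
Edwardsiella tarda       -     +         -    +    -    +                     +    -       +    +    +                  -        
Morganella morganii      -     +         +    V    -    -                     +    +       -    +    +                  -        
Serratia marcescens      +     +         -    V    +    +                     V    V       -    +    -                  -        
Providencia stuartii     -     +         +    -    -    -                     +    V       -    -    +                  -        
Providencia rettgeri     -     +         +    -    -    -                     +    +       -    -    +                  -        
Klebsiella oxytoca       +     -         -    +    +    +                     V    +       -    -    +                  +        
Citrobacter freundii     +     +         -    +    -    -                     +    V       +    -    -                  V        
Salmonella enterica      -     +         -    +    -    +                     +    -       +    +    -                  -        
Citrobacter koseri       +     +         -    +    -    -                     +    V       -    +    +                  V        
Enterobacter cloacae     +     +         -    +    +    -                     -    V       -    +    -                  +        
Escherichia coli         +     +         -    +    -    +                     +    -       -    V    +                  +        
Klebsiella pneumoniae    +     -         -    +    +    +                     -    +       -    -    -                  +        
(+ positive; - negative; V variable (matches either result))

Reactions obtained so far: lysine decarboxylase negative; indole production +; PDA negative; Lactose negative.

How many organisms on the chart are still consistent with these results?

PDA -: excludes Proteus vulgaris, Morganella morganii, Providencia stuartii, Providencia rettgeri — 12 left.
lysine decarboxylase -: excludes 6 organisms — 6 left.
Lactose -: excludes Enterobacter cloacae — 5 left.
indole production +: excludes Shigella sonnei, Citrobacter freundii — 3 left.
Still consistent: Citrobacter koseri, Shigella flexneri, Yersinia enterocolitica.

3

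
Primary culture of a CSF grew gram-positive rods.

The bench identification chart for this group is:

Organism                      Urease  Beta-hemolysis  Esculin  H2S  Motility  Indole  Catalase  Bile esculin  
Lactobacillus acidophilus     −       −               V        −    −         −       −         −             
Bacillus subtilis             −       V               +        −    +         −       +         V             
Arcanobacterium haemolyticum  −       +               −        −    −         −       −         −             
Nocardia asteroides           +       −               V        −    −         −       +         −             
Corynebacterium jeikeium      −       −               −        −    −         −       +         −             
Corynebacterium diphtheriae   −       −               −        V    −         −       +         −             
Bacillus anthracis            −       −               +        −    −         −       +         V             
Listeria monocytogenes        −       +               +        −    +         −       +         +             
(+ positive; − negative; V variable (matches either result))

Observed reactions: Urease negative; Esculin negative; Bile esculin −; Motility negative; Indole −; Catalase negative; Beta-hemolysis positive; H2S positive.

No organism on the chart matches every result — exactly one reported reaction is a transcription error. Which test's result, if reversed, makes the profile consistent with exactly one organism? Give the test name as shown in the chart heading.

As reported, no row in the chart matches all 8 reactions.
Reversing Indole → still no organism matches.
Reversing Catalase → still no organism matches.
Reversing Beta-hemolysis → still no organism matches.
Reversing H2S (to −) → unique match: Arcanobacterium haemolyticum.
Reversing Esculin → still no organism matches.
Reversing Motility → still no organism matches.
Reversing Urease → still no organism matches.
Reversing Bile esculin → still no organism matches.

H2S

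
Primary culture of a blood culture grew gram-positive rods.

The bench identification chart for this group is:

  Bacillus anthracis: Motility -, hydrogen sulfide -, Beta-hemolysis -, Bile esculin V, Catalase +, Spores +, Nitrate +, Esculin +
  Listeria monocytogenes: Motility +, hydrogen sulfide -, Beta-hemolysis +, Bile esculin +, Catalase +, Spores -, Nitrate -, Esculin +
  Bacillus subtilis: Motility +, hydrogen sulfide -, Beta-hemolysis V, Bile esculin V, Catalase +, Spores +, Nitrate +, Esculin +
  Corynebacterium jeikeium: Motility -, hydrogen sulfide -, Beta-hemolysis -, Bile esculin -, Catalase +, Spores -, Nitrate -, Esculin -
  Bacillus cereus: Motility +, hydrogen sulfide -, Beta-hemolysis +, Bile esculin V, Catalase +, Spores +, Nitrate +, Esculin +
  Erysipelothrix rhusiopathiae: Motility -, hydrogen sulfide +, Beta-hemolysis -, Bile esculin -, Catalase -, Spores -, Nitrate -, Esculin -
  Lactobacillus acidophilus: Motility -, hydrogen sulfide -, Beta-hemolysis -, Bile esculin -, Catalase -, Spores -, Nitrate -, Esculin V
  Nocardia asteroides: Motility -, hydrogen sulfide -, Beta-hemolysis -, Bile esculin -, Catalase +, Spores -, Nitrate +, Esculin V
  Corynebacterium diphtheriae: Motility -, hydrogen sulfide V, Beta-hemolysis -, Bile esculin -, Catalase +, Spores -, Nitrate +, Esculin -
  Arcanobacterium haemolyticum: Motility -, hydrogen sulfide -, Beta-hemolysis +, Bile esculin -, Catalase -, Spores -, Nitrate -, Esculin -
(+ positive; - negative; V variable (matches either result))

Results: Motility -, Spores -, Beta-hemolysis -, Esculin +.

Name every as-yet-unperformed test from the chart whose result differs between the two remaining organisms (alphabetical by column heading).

Catalase, Nitrate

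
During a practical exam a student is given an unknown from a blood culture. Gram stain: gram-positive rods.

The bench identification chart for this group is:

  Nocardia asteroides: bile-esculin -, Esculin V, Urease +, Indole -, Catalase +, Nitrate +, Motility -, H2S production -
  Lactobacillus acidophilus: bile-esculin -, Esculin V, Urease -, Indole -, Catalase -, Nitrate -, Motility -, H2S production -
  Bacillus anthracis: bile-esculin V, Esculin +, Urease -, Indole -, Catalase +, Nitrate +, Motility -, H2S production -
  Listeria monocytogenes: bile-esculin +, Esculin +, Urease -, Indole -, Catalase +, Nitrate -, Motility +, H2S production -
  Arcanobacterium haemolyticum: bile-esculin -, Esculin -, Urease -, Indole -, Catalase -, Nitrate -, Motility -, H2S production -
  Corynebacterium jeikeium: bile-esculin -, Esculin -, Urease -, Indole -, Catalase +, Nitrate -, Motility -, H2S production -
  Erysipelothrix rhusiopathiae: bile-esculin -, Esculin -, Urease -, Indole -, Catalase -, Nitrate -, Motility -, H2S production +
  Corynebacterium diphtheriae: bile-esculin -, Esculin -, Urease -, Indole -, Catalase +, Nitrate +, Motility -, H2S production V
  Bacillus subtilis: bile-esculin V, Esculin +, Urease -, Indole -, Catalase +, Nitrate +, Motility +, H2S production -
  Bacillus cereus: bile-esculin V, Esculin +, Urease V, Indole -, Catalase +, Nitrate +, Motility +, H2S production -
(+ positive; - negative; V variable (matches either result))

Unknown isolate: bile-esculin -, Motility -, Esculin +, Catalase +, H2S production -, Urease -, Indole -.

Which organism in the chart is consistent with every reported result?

bile-esculin -: excludes Listeria monocytogenes — 9 left.
Catalase +: excludes Lactobacillus acidophilus, Arcanobacterium haemolyticum, Erysipelothrix rhusiopathiae — 6 left.
Indole -: all 6 remaining candidates are consistent.
Urease -: excludes Nocardia asteroides — 5 left.
Esculin +: excludes Corynebacterium jeikeium, Corynebacterium diphtheriae — 3 left.
H2S production -: all 3 remaining candidates are consistent.
Motility -: excludes Bacillus subtilis, Bacillus cereus — 1 left.

Bacillus anthracis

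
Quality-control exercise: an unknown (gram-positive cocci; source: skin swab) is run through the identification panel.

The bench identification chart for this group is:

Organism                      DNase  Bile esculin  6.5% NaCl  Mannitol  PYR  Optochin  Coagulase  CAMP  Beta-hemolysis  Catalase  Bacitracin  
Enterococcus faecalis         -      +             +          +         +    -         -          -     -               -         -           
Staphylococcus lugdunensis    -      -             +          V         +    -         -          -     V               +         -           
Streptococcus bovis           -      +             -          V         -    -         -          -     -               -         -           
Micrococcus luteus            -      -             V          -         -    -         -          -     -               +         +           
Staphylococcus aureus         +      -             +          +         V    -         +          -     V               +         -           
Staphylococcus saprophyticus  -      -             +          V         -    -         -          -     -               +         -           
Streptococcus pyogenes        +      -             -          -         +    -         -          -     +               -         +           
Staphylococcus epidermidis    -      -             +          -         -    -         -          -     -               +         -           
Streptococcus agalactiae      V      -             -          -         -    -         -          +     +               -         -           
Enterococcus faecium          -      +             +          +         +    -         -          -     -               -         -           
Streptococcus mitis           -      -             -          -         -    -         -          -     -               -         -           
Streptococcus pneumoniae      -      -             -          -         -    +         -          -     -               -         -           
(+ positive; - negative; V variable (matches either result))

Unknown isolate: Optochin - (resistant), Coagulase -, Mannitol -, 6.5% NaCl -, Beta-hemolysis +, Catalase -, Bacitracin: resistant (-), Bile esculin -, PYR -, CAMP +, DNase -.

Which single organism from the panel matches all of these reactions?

DNase -: excludes Staphylococcus aureus, Streptococcus pyogenes — 10 left.
Coagulase -: all 10 remaining candidates are consistent.
Mannitol -: excludes Enterococcus faecalis, Enterococcus faecium — 8 left.
Bacitracin -: excludes Micrococcus luteus — 7 left.
Beta-hemolysis +: excludes 5 organisms — 2 left.
6.5% NaCl -: excludes Staphylococcus lugdunensis — 1 left.
Catalase -: the one remaining candidate is consistent.
PYR -: the one remaining candidate is consistent.
Bile esculin -: the one remaining candidate is consistent.
Optochin -: the one remaining candidate is consistent.
CAMP +: the one remaining candidate is consistent.

Streptococcus agalactiae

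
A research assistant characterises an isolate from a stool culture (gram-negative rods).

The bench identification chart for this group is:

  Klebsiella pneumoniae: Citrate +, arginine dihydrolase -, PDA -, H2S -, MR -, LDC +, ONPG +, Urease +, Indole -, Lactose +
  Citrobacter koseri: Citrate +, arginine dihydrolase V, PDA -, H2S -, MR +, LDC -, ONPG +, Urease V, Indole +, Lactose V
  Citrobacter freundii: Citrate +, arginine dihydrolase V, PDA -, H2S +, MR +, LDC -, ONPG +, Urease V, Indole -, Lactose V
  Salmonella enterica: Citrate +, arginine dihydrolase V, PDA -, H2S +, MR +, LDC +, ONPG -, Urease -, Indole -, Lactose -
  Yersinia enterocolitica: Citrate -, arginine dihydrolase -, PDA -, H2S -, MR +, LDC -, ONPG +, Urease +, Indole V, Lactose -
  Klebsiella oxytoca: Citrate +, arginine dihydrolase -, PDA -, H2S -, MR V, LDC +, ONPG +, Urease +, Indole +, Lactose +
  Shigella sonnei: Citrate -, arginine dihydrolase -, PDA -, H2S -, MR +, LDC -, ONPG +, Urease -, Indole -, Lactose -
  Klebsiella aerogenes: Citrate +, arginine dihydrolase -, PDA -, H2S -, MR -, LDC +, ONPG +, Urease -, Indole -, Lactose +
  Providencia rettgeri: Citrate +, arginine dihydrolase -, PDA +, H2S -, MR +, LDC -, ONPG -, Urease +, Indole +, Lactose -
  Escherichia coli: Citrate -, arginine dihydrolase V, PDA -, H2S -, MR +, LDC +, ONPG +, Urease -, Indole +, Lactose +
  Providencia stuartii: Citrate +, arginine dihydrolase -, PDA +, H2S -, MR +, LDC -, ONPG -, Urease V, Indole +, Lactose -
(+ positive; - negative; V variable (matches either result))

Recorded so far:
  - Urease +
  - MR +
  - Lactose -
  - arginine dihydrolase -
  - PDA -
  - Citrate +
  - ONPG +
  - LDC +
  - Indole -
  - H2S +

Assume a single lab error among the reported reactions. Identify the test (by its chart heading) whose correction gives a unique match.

LDC

As reported, no row in the chart matches all 10 reactions.
Reversing MR → still no organism matches.
Reversing Indole → still no organism matches.
Reversing Lactose → still no organism matches.
Reversing LDC (to -) → unique match: Citrobacter freundii.
Reversing PDA → still no organism matches.
Reversing Urease → still no organism matches.
Reversing Citrate → still no organism matches.
Reversing ONPG → still no organism matches.
Reversing H2S → still no organism matches.
Reversing arginine dihydrolase → still no organism matches.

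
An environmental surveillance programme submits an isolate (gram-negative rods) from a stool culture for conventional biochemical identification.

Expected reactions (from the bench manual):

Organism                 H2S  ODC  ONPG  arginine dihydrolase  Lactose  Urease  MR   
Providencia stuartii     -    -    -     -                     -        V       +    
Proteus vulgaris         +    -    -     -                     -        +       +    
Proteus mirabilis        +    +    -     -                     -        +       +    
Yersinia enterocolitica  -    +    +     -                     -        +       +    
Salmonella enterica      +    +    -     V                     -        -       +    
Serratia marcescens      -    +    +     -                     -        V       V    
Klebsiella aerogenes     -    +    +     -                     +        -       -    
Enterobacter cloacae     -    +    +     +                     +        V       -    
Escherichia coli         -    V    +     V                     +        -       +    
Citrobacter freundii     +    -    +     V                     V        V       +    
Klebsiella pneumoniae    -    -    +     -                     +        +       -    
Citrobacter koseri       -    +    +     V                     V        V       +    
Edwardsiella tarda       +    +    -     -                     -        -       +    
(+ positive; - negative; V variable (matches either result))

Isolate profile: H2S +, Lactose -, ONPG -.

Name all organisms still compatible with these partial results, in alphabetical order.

Edwardsiella tarda, Proteus mirabilis, Proteus vulgaris, Salmonella enterica

Lactose -: excludes Klebsiella aerogenes, Enterobacter cloacae, Escherichia coli, Klebsiella pneumoniae — 9 left.
H2S +: excludes Providencia stuartii, Yersinia enterocolitica, Serratia marcescens, Citrobacter koseri — 5 left.
ONPG -: excludes Citrobacter freundii — 4 left.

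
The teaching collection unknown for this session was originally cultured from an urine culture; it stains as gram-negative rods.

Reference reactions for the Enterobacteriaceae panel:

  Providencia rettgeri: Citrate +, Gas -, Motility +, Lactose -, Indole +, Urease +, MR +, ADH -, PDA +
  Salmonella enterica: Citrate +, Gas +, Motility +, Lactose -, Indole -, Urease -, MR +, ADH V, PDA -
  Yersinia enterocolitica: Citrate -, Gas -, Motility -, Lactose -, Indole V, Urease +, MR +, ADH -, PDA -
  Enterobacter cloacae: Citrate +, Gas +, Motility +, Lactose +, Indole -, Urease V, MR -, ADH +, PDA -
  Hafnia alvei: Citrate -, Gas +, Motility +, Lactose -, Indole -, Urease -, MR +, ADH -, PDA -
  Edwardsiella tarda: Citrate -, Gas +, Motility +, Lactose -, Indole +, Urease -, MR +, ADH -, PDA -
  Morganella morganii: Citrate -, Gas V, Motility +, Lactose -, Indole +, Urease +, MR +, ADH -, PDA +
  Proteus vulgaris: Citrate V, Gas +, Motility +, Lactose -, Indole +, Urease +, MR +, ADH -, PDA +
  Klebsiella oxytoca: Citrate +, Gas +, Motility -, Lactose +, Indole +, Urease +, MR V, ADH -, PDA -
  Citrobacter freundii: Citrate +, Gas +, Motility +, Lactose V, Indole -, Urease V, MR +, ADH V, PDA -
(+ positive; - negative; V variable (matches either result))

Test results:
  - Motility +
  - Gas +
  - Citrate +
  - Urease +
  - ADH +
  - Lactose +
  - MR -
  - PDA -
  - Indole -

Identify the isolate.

Enterobacter cloacae

Urease +: excludes Salmonella enterica, Hafnia alvei, Edwardsiella tarda — 7 left.
PDA -: excludes Providencia rettgeri, Morganella morganii, Proteus vulgaris — 4 left.
Citrate +: excludes Yersinia enterocolitica — 3 left.
Gas +: all 3 remaining candidates are consistent.
Motility +: excludes Klebsiella oxytoca — 2 left.
ADH +: all 2 remaining candidates are consistent.
MR -: excludes Citrobacter freundii — 1 left.
Indole -: the one remaining candidate is consistent.
Lactose +: the one remaining candidate is consistent.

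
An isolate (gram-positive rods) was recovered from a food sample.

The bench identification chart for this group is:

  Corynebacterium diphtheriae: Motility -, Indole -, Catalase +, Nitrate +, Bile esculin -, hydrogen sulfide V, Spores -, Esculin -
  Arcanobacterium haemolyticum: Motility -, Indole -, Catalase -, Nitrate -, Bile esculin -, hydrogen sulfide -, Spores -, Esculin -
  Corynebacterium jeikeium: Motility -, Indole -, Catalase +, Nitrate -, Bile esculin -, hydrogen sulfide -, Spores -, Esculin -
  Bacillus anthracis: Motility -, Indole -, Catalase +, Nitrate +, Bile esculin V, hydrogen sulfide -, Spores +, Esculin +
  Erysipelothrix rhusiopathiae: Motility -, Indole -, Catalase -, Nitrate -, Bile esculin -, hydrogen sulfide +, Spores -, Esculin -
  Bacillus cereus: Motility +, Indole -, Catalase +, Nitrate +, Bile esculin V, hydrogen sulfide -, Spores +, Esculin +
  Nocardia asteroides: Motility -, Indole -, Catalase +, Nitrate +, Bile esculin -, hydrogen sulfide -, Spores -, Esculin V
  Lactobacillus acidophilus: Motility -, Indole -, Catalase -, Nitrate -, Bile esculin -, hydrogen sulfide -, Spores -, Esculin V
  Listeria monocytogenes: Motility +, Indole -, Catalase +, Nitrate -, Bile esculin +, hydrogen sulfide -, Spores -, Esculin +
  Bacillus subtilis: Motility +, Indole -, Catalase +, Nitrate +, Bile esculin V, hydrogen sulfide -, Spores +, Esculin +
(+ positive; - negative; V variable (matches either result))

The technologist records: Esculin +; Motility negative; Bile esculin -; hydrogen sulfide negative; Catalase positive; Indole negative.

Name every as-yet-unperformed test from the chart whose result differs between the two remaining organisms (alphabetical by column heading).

Motility -: excludes Bacillus cereus, Listeria monocytogenes, Bacillus subtilis — 7 left.
hydrogen sulfide -: excludes Erysipelothrix rhusiopathiae — 6 left.
Bile esculin -: all 6 remaining candidates are consistent.
Esculin +: excludes Corynebacterium diphtheriae, Arcanobacterium haemolyticum, Corynebacterium jeikeium — 3 left.
Indole -: all 3 remaining candidates are consistent.
Catalase +: excludes Lactobacillus acidophilus — 2 left.
Two candidates remain: Bacillus anthracis and Nocardia asteroides.
  Nitrate: + vs + — same for both, does not separate.
  Spores: Bacillus anthracis +, Nocardia asteroides - — discriminates.

Spores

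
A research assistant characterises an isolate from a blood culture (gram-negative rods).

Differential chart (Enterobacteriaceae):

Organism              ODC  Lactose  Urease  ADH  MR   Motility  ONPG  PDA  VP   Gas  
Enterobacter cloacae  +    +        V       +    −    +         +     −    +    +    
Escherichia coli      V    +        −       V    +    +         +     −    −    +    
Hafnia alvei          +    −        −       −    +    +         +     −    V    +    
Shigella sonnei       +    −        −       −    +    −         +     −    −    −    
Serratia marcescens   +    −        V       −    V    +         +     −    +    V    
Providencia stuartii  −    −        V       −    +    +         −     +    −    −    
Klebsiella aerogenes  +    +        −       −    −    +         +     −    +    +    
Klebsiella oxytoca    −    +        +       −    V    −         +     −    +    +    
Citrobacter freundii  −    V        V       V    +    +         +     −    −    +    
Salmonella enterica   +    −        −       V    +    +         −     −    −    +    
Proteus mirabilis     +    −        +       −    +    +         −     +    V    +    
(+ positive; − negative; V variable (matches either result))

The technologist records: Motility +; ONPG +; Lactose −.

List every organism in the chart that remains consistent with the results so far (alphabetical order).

Citrobacter freundii, Hafnia alvei, Serratia marcescens

Lactose −: excludes Enterobacter cloacae, Escherichia coli, Klebsiella aerogenes, Klebsiella oxytoca — 7 left.
ONPG +: excludes Providencia stuartii, Salmonella enterica, Proteus mirabilis — 4 left.
Motility +: excludes Shigella sonnei — 3 left.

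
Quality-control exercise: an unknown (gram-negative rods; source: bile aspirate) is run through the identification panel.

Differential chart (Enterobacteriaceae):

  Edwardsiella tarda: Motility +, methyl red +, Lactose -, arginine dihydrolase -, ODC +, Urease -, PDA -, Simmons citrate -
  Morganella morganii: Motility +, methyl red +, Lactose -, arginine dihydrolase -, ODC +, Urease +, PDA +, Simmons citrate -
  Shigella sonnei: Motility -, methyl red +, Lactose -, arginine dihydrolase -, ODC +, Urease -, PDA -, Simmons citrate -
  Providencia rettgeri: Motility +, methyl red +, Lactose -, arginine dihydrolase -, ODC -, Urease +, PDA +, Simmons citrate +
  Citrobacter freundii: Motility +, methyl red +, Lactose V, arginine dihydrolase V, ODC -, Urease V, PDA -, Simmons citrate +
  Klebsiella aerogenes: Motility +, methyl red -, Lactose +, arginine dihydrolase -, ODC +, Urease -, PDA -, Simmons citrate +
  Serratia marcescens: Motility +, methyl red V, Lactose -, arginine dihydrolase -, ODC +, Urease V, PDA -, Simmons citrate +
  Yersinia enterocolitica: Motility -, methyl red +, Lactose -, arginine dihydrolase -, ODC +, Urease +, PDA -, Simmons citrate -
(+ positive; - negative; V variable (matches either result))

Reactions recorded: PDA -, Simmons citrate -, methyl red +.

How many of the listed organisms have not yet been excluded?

methyl red +: excludes Klebsiella aerogenes — 7 left.
PDA -: excludes Morganella morganii, Providencia rettgeri — 5 left.
Simmons citrate -: excludes Citrobacter freundii, Serratia marcescens — 3 left.
Still consistent: Edwardsiella tarda, Shigella sonnei, Yersinia enterocolitica.

3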